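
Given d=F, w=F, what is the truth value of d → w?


Implication is false only when antecedent is true and consequent is false.
Substitute: d=F, w=F.
F → F evaluates to T.

T


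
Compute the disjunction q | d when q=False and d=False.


Disjunction is false only when both operands are false.
Substitute: q=False, d=False.
False | False evaluates to False.

False


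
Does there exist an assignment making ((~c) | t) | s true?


Search for a satisfying assignment over {c, s, t}.
Try c=False, s=False, t=False: the formula evaluates to True.
A satisfying assignment exists.

Satisfiable.


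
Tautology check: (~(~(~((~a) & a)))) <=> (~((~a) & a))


Build the truth table over {a}:
a | φ
-----
False | True
True | True
Every row evaluates to true.

Yes, it is a tautology.


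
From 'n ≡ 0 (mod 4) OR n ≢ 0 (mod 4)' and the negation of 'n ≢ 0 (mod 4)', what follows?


Disjunctive syllogism: from (P ∨ Q) and ¬P, infer Q.
One disjunct, 'n ≢ 0 (mod 4)', is ruled out; the other must hold.

n ≡ 0 (mod 4)


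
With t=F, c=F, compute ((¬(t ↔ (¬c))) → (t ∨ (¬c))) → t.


Substitute t=F, c=F:
¬c = T
t ↔ (¬c) = F ↔ T = F
¬(t ↔ (¬c)) = T
¬c = T
t ∨ (¬c) = F ∨ T = T
(¬(t ↔ (¬c))) → (t ∨ (¬c)) = T → T = T
((¬(t ↔ (¬c))) → (t ∨ (¬c))) → t = T → F = F

F


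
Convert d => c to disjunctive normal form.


Step 1: Rewrite d → c as ¬d ∨ c.

(~d) | c


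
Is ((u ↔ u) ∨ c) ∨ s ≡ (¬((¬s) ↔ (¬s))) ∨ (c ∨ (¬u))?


Compare truth tables:
c | s | u | φ | ψ
-----------------
F | F | F | T | T
T | F | F | T | T
F | T | F | T | T
T | T | F | T | T
F | F | T | T | F
T | F | T | T | T
F | T | T | T | F
T | T | T | T | T
They differ at row 5 (c=F, s=F, u=T): φ=T but ψ=F.

No, they are not logically equivalent.


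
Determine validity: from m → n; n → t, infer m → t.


This matches the form of hypothetical syllogism: the conclusion follows in every model of the premises.

Valid.


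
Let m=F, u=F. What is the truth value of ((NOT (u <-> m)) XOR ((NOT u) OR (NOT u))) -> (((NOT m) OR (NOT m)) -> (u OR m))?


Substitute m=F, u=F:
… (earlier sub-steps elided)
NOT u = T
NOT u = T
(NOT u) OR (NOT u) = T OR T = T
(NOT (u <-> m)) XOR ((NOT u) OR (NOT u)) = F XOR T = T
NOT m = T
NOT m = T
(NOT m) OR (NOT m) = T OR T = T
u OR m = F OR F = F
((NOT m) OR (NOT m)) -> (u OR m) = T -> F = F
((NOT (u <-> m)) XOR ((NOT u) OR (NOT u))) -> (((NOT m) OR (NOT m)) -> (u OR m)) = T -> F = F

F


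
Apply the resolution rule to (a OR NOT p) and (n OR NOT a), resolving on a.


The clauses contain complementary literals a and NOTa.
Resolution eliminates this pair and disjoins the remaining literals (merging duplicates).

(NOT p OR n)


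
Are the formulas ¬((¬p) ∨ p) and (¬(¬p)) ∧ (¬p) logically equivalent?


Compare truth tables:
p | φ | ψ
---------
F | F | F
T | F | F
The columns φ and ψ agree on every row.

Yes, they are logically equivalent.


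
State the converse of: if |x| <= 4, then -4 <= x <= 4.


The converse of (P → Q) is (Q → P). It is not in general equivalent to the original.
Here P = '|x| <= 4' and Q = '-4 <= x <= 4'.

If -4 <= x <= 4, then |x| <= 4.


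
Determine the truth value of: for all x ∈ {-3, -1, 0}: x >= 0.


Evaluate the predicate on each element: -3:F, -1:F, 0:T.
Counterexample x = -3 fails the predicate.

F


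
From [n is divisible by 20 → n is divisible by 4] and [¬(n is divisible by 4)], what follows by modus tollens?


Modus tollens: from (P → Q) and ¬Q, infer ¬P.
Q = 'n is divisible by 4' is denied; since P → Q, P must also fail.

Not (n is divisible by 20).


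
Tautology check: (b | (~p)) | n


Build the truth table over {b, n, p}:
b | n | p | φ
-------------
False | False | False | True
True | False | False | True
False | True | False | True
True | True | False | True
False | False | True | False
True | False | True | True
False | True | True | True
True | True | True | True
Counterexample at row 5: with b=False, n=False, p=True, the formula is False.

No, it is not a tautology.


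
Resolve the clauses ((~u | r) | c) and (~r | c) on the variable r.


The clauses contain complementary literals r and ~r.
Resolution eliminates this pair and disjoins the remaining literals (merging duplicates).

(c | ~u)


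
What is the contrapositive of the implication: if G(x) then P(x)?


The contrapositive of (P → Q) is (¬Q → ¬P); it is logically equivalent to the original.
Here P = 'G(x)' and Q = 'P(x)'.

If not (P(x)), then not (G(x)).


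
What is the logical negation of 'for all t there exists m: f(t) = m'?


Negation flips each quantifier (∀↔∃) and negates the inner predicate.
¬(for all t there exists m: φ) = there exists t for all m: ¬φ.

there exists t for all m: NOT(f(t) = m)


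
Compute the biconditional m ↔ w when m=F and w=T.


Biconditional is true when both operands have the same truth value.
Substitute: m=F, w=T.
F ↔ T evaluates to F.

F


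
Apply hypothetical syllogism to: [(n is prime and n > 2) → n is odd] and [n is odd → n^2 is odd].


Hypothetical syllogism: from (P → Q) and (Q → R), infer (P → R).
Chain the two implications through the shared middle term 'n is odd'.

(n is prime and n > 2) → n^2 is odd


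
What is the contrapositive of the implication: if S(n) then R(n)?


The contrapositive of (P → Q) is (¬Q → ¬P); it is logically equivalent to the original.
Here P = 'S(n)' and Q = 'R(n)'.

If not (R(n)), then not (S(n)).


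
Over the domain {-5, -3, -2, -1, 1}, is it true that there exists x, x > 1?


Evaluate the predicate on each element: -5:F, -3:F, -2:F, -1:F, 1:F.
No element satisfies the predicate.

F


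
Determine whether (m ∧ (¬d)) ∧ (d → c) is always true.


Build the truth table over {c, d, m}:
c | d | m | φ
-------------
F | F | F | F
T | F | F | F
F | T | F | F
T | T | F | F
F | F | T | T
T | F | T | T
F | T | T | F
T | T | T | F
Counterexample at row 1: with c=F, d=F, m=F, the formula is F.

No, it is not a tautology.


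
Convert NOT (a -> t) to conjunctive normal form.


Step 1: Rewrite a → t as ¬a ∨ t.
Step 2: Negate: ¬(¬a ∨ t) = a ∧ ¬t (De Morgan + double negation).

a AND (NOT t)


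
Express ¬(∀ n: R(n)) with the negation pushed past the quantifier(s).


¬(∀ x: φ) = ∃ x: ¬φ, and ¬(∃ x: φ) = ∀ x: ¬φ.
Apply to the universal statement.

∃ n: ¬(R(n))


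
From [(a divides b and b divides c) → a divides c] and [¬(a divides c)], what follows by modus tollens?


Modus tollens: from (P → Q) and ¬Q, infer ¬P.
Q = 'a divides c' is denied; since P → Q, P must also fail.

Not ((a divides b and b divides c)).


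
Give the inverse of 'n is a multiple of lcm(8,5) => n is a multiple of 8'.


The inverse of (P → Q) is (¬P → ¬Q). It is equivalent to the converse, not to the original.
Here P = 'n is a multiple of lcm(8,5)' and Q = 'n is a multiple of 8'.

If not (n is a multiple of lcm(8,5)), then not (n is a multiple of 8).


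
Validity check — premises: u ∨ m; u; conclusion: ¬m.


This is affirming a disjunct (fallacy). There exist truth assignments where the premises are all true but the conclusion is false.

Invalid.


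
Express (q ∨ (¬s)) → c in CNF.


Step 1: Rewrite as ¬(q ∨ (¬s)) ∨ c = (¬q ∧ ¬(¬s)) ∨ c.
Step 2: Distribute ∨ over ∧.
Step 3: Eliminate any double negations (¬¬X = X).

((¬q) ∨ c) ∧ (s ∨ c)


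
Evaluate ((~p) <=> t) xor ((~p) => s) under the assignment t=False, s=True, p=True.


Substitute t=False, s=True, p=True:
~p = False
(~p) <=> t = False <=> False = True
~p = False
(~p) => s = False => True = True
((~p) <=> t) xor ((~p) => s) = True xor True = False

False


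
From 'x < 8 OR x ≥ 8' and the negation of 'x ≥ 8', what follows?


Disjunctive syllogism: from (P ∨ Q) and ¬P, infer Q.
One disjunct, 'x ≥ 8', is ruled out; the other must hold.

x < 8


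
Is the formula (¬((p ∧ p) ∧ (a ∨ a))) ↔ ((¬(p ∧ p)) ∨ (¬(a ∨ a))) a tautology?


Build the truth table over {a, p}:
a | p | φ
---------
F | F | T
T | F | T
F | T | T
T | T | T
Every row evaluates to true.

Yes, it is a tautology.


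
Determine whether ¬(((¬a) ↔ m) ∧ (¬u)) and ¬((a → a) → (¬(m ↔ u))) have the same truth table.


Compare truth tables:
a | m | u | φ | ψ
-----------------
F | F | F | T | T
T | F | F | F | T
F | T | F | F | F
T | T | F | T | F
F | F | T | T | F
T | F | T | T | F
F | T | T | T | T
T | T | T | T | T
They differ at row 2 (a=T, m=F, u=F): φ=F but ψ=T.

No, they are not logically equivalent.


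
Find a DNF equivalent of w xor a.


Step 1: w ⊕ a is true exactly when they disagree: (w ∧ ¬a) ∨ (¬w ∧ a).

(w & (~a)) | ((~w) & a)


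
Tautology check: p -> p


Build the truth table over {p}:
p | φ
-----
F | T
T | T
Every row evaluates to true.

Yes, it is a tautology.


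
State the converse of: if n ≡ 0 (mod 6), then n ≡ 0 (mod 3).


The converse of (P → Q) is (Q → P). It is not in general equivalent to the original.
Here P = 'n ≡ 0 (mod 6)' and Q = 'n ≡ 0 (mod 3)'.

If n ≡ 0 (mod 3), then n ≡ 0 (mod 6).


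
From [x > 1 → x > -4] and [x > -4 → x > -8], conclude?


Hypothetical syllogism: from (P → Q) and (Q → R), infer (P → R).
Chain the two implications through the shared middle term 'x > -4'.

x > 1 → x > -8


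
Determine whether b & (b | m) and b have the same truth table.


Compare truth tables:
b | m | φ | ψ
-------------
False | False | False | False
True | False | True | True
False | True | False | False
True | True | True | True
The columns φ and ψ agree on every row.

Yes, they are logically equivalent.


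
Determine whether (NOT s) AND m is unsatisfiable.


Truth table over {m, s}:
m | s | φ
---------
F | F | F
T | F | T
F | T | F
T | T | F
Satisfying assignment at row 2: m=T, s=F gives T.

No, it is not a contradiction.


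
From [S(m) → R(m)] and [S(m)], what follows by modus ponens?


Modus ponens: from (P → Q) and P, infer Q.
P = 'S(m)' is asserted, and P → Q holds, so Q follows.

R(m).


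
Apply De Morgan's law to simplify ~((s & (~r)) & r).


De Morgan: the negation of a conjunction is the disjunction of the negations.
Distribute ~ across &, flipping it to |, and negate each literal.

((~s) | r) | (~r)


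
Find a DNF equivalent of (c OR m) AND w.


Step 1: Distribute ∧ over ∨: (c ∨ m) ∧ w = (c ∧ w) ∨ (m ∧ w).

(c AND w) OR (m AND w)


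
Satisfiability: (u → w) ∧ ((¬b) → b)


Search for a satisfying assignment over {b, u, w}.
Try b=T, u=F, w=F: the formula evaluates to T.
A satisfying assignment exists.

Satisfiable.


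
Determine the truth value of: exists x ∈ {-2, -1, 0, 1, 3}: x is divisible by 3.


Evaluate the predicate on each element: -2:False, -1:False, 0:True, 1:False, 3:True.
Witness x = 0 satisfies the predicate.

True


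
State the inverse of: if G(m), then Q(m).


The inverse of (P → Q) is (¬P → ¬Q). It is equivalent to the converse, not to the original.
Here P = 'G(m)' and Q = 'Q(m)'.

If not (G(m)), then not (Q(m)).


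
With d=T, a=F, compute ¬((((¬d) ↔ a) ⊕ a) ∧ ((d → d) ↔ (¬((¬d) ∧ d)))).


Substitute d=T, a=F:
¬d = F
(¬d) ↔ a = F ↔ F = T
((¬d) ↔ a) ⊕ a = T ⊕ F = T
d → d = T → T = T
¬d = F
(¬d) ∧ d = F ∧ T = F
¬((¬d) ∧ d) = T
(d → d) ↔ (¬((¬d) ∧ d)) = T ↔ T = T
(((¬d) ↔ a) ⊕ a) ∧ ((d → d) ↔ (¬((¬d) ∧ d))) = T ∧ T = T
¬((((¬d) ↔ a) ⊕ a) ∧ ((d → d) ↔ (¬((¬d) ∧ d)))) = F

F


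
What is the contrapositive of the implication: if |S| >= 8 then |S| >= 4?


The contrapositive of (P → Q) is (¬Q → ¬P); it is logically equivalent to the original.
Here P = '|S| >= 8' and Q = '|S| >= 4'.

If not (|S| >= 4), then not (|S| >= 8).


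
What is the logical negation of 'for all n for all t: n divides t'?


Negation flips each quantifier (∀↔∃) and negates the inner predicate.
¬(for all n for all t: φ) = there exists n there exists t: ¬φ.

there exists n there exists t: NOT(n divides t)


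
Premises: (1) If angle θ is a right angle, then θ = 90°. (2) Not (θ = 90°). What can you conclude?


Modus tollens: from (P → Q) and ¬Q, infer ¬P.
Q = 'θ = 90°' is denied; since P → Q, P must also fail.

Not (angle θ is a right angle).


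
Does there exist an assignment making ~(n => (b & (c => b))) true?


Search for a satisfying assignment over {b, c, n}.
Try b=False, c=False, n=True: the formula evaluates to True.
A satisfying assignment exists.

Satisfiable.


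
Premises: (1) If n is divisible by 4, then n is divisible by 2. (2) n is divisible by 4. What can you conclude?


Modus ponens: from (P → Q) and P, infer Q.
P = 'n is divisible by 4' is asserted, and P → Q holds, so Q follows.

n is divisible by 2.


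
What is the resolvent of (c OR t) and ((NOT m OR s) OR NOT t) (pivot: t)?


The clauses contain complementary literals t and NOTt.
Resolution eliminates this pair and disjoins the remaining literals (merging duplicates).

((c OR NOT m) OR s)


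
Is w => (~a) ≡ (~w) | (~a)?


Compare truth tables:
a | w | φ | ψ
-------------
False | False | True | True
True | False | True | True
False | True | True | True
True | True | False | False
The columns φ and ψ agree on every row.

Yes, they are logically equivalent.


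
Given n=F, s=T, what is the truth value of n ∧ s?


Conjunction is true only when both operands are true.
Substitute: n=F, s=T.
F ∧ T evaluates to F.

F


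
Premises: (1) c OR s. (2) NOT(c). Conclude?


Disjunctive syllogism: from (P ∨ Q) and ¬P, infer Q.
One disjunct, 'c', is ruled out; the other must hold.

s


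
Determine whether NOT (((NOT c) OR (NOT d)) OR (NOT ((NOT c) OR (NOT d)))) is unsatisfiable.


Truth table over {c, d}:
c | d | φ
---------
F | F | F
T | F | F
F | T | F
T | T | F
Every row is false.

Yes, it is a contradiction.


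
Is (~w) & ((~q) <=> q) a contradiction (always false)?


Truth table over {q, w}:
q | w | φ
---------
False | False | False
True | False | False
False | True | False
True | True | False
Every row is false.

Yes, it is a contradiction.


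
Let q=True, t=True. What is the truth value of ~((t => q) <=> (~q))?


Substitute q=True, t=True:
t => q = True => True = True
~q = False
(t => q) <=> (~q) = True <=> False = False
~((t => q) <=> (~q)) = True

True


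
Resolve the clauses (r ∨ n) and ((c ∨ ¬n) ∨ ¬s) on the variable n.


The clauses contain complementary literals n and ¬n.
Resolution eliminates this pair and disjoins the remaining literals (merging duplicates).

((r ∨ c) ∨ ¬s)


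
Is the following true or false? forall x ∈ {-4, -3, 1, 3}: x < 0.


Evaluate the predicate on each element: -4:True, -3:True, 1:False, 3:False.
Counterexample x = 1 fails the predicate.

False


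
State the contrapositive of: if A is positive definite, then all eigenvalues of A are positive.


The contrapositive of (P → Q) is (¬Q → ¬P); it is logically equivalent to the original.
Here P = 'A is positive definite' and Q = 'all eigenvalues of A are positive'.

If not (all eigenvalues of A are positive), then not (A is positive definite).


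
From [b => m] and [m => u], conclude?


Hypothetical syllogism: from (P → Q) and (Q → R), infer (P → R).
Chain the two implications through the shared middle term 'm'.

b => u


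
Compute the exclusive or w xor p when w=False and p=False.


Exclusive or is true when exactly one operand is true.
Substitute: w=False, p=False.
False xor False evaluates to False.

False


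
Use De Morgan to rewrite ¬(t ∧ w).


De Morgan: the negation of a conjunction is the disjunction of the negations.
Distribute ¬ across ∧, flipping it to ∨, and negate each literal.

(¬t) ∨ (¬w)


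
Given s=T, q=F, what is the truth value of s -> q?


Implication is false only when antecedent is true and consequent is false.
Substitute: s=T, q=F.
T -> F evaluates to F.

F


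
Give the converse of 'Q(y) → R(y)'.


The converse of (P → Q) is (Q → P). It is not in general equivalent to the original.
Here P = 'Q(y)' and Q = 'R(y)'.

If R(y), then Q(y).


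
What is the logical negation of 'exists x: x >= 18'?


¬(forall x: φ) = exists x: ¬φ, and ¬(exists x: φ) = forall x: ¬φ.
Apply to the existential statement.

forall x: ~(x >= 18)


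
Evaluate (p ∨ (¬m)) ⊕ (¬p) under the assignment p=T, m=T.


Substitute p=T, m=T:
¬m = F
p ∨ (¬m) = T ∨ F = T
¬p = F
(p ∨ (¬m)) ⊕ (¬p) = T ⊕ F = T

T


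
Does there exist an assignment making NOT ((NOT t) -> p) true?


Search for a satisfying assignment over {p, t}.
Try p=F, t=F: the formula evaluates to T.
A satisfying assignment exists.

Satisfiable.


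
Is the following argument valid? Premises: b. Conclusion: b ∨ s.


This matches the form of disjunction introduction: the conclusion follows in every model of the premises.

Valid.


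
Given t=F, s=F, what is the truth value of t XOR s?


Exclusive or is true when exactly one operand is true.
Substitute: t=F, s=F.
F XOR F evaluates to F.

F


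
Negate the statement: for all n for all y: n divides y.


Negation flips each quantifier (∀↔∃) and negates the inner predicate.
¬(for all n for all y: φ) = there exists n there exists y: ¬φ.

there exists n there exists y: NOT(n divides y)


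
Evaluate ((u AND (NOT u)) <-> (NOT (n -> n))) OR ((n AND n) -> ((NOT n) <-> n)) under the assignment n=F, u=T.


Substitute n=F, u=T:
NOT u = F
u AND (NOT u) = T AND F = F
n -> n = F -> F = T
NOT (n -> n) = F
(u AND (NOT u)) <-> (NOT (n -> n)) = F <-> F = T
n AND n = F AND F = F
NOT n = T
(NOT n) <-> n = T <-> F = F
(n AND n) -> ((NOT n) <-> n) = F -> F = T
((u AND (NOT u)) <-> (NOT (n -> n))) OR ((n AND n) -> ((NOT n) <-> n)) = T OR T = T

T


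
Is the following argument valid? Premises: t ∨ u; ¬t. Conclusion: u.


This matches the form of disjunctive syllogism: the conclusion follows in every model of the premises.

Valid.


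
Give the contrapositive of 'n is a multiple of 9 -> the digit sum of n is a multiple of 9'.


The contrapositive of (P → Q) is (¬Q → ¬P); it is logically equivalent to the original.
Here P = 'n is a multiple of 9' and Q = 'the digit sum of n is a multiple of 9'.

If not (the digit sum of n is a multiple of 9), then not (n is a multiple of 9).


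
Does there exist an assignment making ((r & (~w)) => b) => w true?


Search for a satisfying assignment over {b, r, w}.
Try b=False, r=True, w=False: the formula evaluates to True.
A satisfying assignment exists.

Satisfiable.


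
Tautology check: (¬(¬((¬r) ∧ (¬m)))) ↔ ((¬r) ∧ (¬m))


Build the truth table over {m, r}:
m | r | φ
---------
F | F | T
T | F | T
F | T | T
T | T | T
Every row evaluates to true.

Yes, it is a tautology.


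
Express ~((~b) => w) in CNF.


Step 1: Rewrite (¬b) → w as ¬(¬b) ∨ w.
Step 2: Negate: ¬(¬(¬b) ∨ w) = (¬b) ∧ ¬w (De Morgan + double negation).

(~b) & (~w)


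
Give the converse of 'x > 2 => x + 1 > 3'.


The converse of (P → Q) is (Q → P). It is not in general equivalent to the original.
Here P = 'x > 2' and Q = 'x + 1 > 3'.

If x + 1 > 3, then x > 2.


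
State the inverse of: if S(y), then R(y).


The inverse of (P → Q) is (¬P → ¬Q). It is equivalent to the converse, not to the original.
Here P = 'S(y)' and Q = 'R(y)'.

If not (S(y)), then not (R(y)).


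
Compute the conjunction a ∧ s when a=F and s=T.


Conjunction is true only when both operands are true.
Substitute: a=F, s=T.
F ∧ T evaluates to F.

F


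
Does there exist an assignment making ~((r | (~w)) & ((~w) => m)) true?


Search for a satisfying assignment over {m, r, w}.
Try m=False, r=False, w=False: the formula evaluates to True.
A satisfying assignment exists.

Satisfiable.


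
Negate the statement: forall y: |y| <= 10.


¬(forall x: φ) = exists x: ¬φ, and ¬(exists x: φ) = forall x: ¬φ.
Apply to the universal statement.

exists y: ~(|y| <= 10)


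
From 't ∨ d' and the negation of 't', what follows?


Disjunctive syllogism: from (P ∨ Q) and ¬P, infer Q.
One disjunct, 't', is ruled out; the other must hold.

d


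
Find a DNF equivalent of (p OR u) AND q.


Step 1: Distribute ∧ over ∨: (p ∨ u) ∧ q = (p ∧ q) ∨ (u ∧ q).

(p AND q) OR (u AND q)


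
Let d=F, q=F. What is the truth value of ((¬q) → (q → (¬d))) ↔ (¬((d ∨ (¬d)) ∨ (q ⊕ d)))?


Substitute d=F, q=F:
¬q = T
¬d = T
q → (¬d) = F → T = T
(¬q) → (q → (¬d)) = T → T = T
¬d = T
d ∨ (¬d) = F ∨ T = T
q ⊕ d = F ⊕ F = F
(d ∨ (¬d)) ∨ (q ⊕ d) = T ∨ F = T
¬((d ∨ (¬d)) ∨ (q ⊕ d)) = F
((¬q) → (q → (¬d))) ↔ (¬((d ∨ (¬d)) ∨ (q ⊕ d))) = T ↔ F = F

F


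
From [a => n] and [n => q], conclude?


Hypothetical syllogism: from (P → Q) and (Q → R), infer (P → R).
Chain the two implications through the shared middle term 'n'.

a => q


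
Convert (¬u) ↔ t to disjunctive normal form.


Step 1: (¬u) ↔ t is true exactly when both agree: ((¬u) ∧ t) ∨ (¬(¬u) ∧ ¬t).
Step 2: Eliminate any double negations (¬¬X = X).

((¬u) ∧ t) ∨ (u ∧ (¬t))


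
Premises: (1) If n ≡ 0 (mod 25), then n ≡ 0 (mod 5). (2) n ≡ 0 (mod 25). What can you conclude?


Modus ponens: from (P → Q) and P, infer Q.
P = 'n ≡ 0 (mod 25)' is asserted, and P → Q holds, so Q follows.

n ≡ 0 (mod 5).


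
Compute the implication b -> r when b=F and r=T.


Implication is false only when antecedent is true and consequent is false.
Substitute: b=F, r=T.
F -> T evaluates to T.

T


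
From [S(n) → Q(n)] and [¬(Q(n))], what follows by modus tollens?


Modus tollens: from (P → Q) and ¬Q, infer ¬P.
Q = 'Q(n)' is denied; since P → Q, P must also fail.

Not (S(n)).


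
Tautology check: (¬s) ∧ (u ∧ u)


Build the truth table over {s, u}:
s | u | φ
---------
F | F | F
T | F | F
F | T | T
T | T | F
Counterexample at row 1: with s=F, u=F, the formula is F.

No, it is not a tautology.


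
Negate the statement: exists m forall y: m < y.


Negation flips each quantifier (∀↔∃) and negates the inner predicate.
¬(exists m forall y: φ) = forall m exists y: ¬φ.

forall m exists y: ~(m < y)


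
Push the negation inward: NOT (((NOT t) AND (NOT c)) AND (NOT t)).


De Morgan: the negation of a conjunction is the disjunction of the negations.
Distribute NOT across AND, flipping it to OR, and negate each literal.

(t OR c) OR t


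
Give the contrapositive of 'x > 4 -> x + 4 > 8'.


The contrapositive of (P → Q) is (¬Q → ¬P); it is logically equivalent to the original.
Here P = 'x > 4' and Q = 'x + 4 > 8'.

If not (x + 4 > 8), then not (x > 4).


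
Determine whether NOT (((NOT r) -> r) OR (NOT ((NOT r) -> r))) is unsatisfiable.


Truth table over {r}:
r | φ
-----
F | F
T | F
Every row is false.

Yes, it is a contradiction.


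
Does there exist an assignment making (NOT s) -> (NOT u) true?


Search for a satisfying assignment over {s, u}.
Try s=F, u=F: the formula evaluates to T.
A satisfying assignment exists.

Satisfiable.


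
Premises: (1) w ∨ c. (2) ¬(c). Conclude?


Disjunctive syllogism: from (P ∨ Q) and ¬P, infer Q.
One disjunct, 'c', is ruled out; the other must hold.

w


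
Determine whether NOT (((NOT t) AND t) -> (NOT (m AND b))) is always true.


Build the truth table over {b, m, t}:
b | m | t | φ
-------------
F | F | F | F
T | F | F | F
F | T | F | F
T | T | F | F
F | F | T | F
T | F | T | F
F | T | T | F
T | T | T | F
Counterexample at row 1: with b=F, m=F, t=F, the formula is F.

No, it is not a tautology.


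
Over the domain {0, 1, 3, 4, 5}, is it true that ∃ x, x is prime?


Evaluate the predicate on each element: 0:F, 1:F, 3:T, 4:F, 5:T.
Witness x = 3 satisfies the predicate.

T


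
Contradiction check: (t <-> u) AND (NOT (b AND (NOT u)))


Truth table over {b, t, u}:
b | t | u | φ
-------------
F | F | F | T
T | F | F | F
F | T | F | F
T | T | F | F
F | F | T | F
T | F | T | F
F | T | T | T
T | T | T | T
Satisfying assignment at row 1: b=F, t=F, u=F gives T.

No, it is not a contradiction.


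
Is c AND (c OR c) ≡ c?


Compare truth tables:
c | φ | ψ
---------
F | F | F
T | T | T
The columns φ and ψ agree on every row.

Yes, they are logically equivalent.


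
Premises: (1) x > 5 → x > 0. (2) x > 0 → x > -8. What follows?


Hypothetical syllogism: from (P → Q) and (Q → R), infer (P → R).
Chain the two implications through the shared middle term 'x > 0'.

x > 5 → x > -8


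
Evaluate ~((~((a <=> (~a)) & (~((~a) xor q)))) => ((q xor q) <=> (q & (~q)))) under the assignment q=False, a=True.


Substitute q=False, a=True:
… (earlier sub-steps elided)
(~a) xor q = False xor False = False
~((~a) xor q) = True
(a <=> (~a)) & (~((~a) xor q)) = False & True = False
~((a <=> (~a)) & (~((~a) xor q))) = True
q xor q = False xor False = False
~q = True
q & (~q) = False & True = False
(q xor q) <=> (q & (~q)) = False <=> False = True
(~((a <=> (~a)) & (~((~a) xor q)))) => ((q xor q) <=> (q & (~q))) = True => True = True
~((~((a <=> (~a)) & (~((~a) xor q)))) => ((q xor q) <=> (q & (~q)))) = False

False


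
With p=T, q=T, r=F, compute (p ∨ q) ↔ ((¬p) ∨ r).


Substitute p=T, q=T, r=F:
p ∨ q = T ∨ T = T
¬p = F
(¬p) ∨ r = F ∨ F = F
(p ∨ q) ↔ ((¬p) ∨ r) = T ↔ F = F

F


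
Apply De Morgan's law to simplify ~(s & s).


De Morgan: the negation of a conjunction is the disjunction of the negations.
Distribute ~ across &, flipping it to |, and negate each literal.

(~s) | (~s)


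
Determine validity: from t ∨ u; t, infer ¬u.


This is affirming a disjunct (fallacy). There exist truth assignments where the premises are all true but the conclusion is false.

Invalid.


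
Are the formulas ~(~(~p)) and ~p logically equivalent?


Compare truth tables:
p | φ | ψ
---------
False | True | True
True | False | False
The columns φ and ψ agree on every row.

Yes, they are logically equivalent.


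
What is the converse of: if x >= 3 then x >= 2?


The converse of (P → Q) is (Q → P). It is not in general equivalent to the original.
Here P = 'x >= 3' and Q = 'x >= 2'.

If x >= 2, then x >= 3.


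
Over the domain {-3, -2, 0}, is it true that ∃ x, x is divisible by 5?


Evaluate the predicate on each element: -3:F, -2:F, 0:T.
Witness x = 0 satisfies the predicate.

T


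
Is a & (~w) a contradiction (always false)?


Truth table over {a, w}:
a | w | φ
---------
False | False | False
True | False | True
False | True | False
True | True | False
Satisfying assignment at row 2: a=True, w=False gives True.

No, it is not a contradiction.


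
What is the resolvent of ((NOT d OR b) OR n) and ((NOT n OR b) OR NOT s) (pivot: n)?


The clauses contain complementary literals n and NOTn.
Resolution eliminates this pair and disjoins the remaining literals (merging duplicates).

((NOT d OR b) OR NOT s)


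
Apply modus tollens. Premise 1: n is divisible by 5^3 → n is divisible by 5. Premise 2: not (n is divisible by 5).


Modus tollens: from (P → Q) and ¬Q, infer ¬P.
Q = 'n is divisible by 5' is denied; since P → Q, P must also fail.

Not (n is divisible by 5^3).


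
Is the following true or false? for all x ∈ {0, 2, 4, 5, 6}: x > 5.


Evaluate the predicate on each element: 0:F, 2:F, 4:F, 5:F, 6:T.
Counterexample x = 0 fails the predicate.

F


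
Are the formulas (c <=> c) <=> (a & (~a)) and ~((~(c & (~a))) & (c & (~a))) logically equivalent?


Compare truth tables:
a | c | φ | ψ
-------------
False | False | False | True
True | False | False | True
False | True | False | True
True | True | False | True
They differ at row 1 (a=False, c=False): φ=False but ψ=True.

No, they are not logically equivalent.


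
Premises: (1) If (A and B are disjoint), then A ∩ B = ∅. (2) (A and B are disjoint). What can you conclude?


Modus ponens: from (P → Q) and P, infer Q.
P = '(A and B are disjoint)' is asserted, and P → Q holds, so Q follows.

A ∩ B = ∅.


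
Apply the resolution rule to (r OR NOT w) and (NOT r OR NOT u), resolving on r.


The clauses contain complementary literals r and NOTr.
Resolution eliminates this pair and disjoins the remaining literals (merging duplicates).

(NOT w OR NOT u)


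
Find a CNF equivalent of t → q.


Step 1: Rewrite t → q as ¬t ∨ q.

(¬t) ∨ q


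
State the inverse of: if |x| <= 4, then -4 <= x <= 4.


The inverse of (P → Q) is (¬P → ¬Q). It is equivalent to the converse, not to the original.
Here P = '|x| <= 4' and Q = '-4 <= x <= 4'.

If not (|x| <= 4), then not (-4 <= x <= 4).


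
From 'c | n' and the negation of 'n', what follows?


Disjunctive syllogism: from (P ∨ Q) and ¬P, infer Q.
One disjunct, 'n', is ruled out; the other must hold.

c


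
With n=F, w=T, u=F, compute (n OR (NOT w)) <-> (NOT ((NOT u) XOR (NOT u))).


Substitute n=F, w=T, u=F:
NOT w = F
n OR (NOT w) = F OR F = F
NOT u = T
NOT u = T
(NOT u) XOR (NOT u) = T XOR T = F
NOT ((NOT u) XOR (NOT u)) = T
(n OR (NOT w)) <-> (NOT ((NOT u) XOR (NOT u))) = F <-> T = F

F


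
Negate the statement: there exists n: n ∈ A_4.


¬(for all x: φ) = there exists x: ¬φ, and ¬(there exists x: φ) = for all x: ¬φ.
Apply to the existential statement.

for all n: NOT(n ∈ A_4)


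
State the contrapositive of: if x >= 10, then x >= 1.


The contrapositive of (P → Q) is (¬Q → ¬P); it is logically equivalent to the original.
Here P = 'x >= 10' and Q = 'x >= 1'.

If not (x >= 1), then not (x >= 10).


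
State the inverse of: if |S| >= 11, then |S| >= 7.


The inverse of (P → Q) is (¬P → ¬Q). It is equivalent to the converse, not to the original.
Here P = '|S| >= 11' and Q = '|S| >= 7'.

If not (|S| >= 11), then not (|S| >= 7).


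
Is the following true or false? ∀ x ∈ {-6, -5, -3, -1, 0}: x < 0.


Evaluate the predicate on each element: -6:T, -5:T, -3:T, -1:T, 0:F.
Counterexample x = 0 fails the predicate.

F


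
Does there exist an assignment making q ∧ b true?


Search for a satisfying assignment over {b, q}.
Try b=T, q=T: the formula evaluates to T.
A satisfying assignment exists.

Satisfiable.


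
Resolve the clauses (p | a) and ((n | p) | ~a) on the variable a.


The clauses contain complementary literals a and ~a.
Resolution eliminates this pair and disjoins the remaining literals (merging duplicates).

(p | n)


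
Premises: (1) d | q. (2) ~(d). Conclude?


Disjunctive syllogism: from (P ∨ Q) and ¬P, infer Q.
One disjunct, 'd', is ruled out; the other must hold.

q


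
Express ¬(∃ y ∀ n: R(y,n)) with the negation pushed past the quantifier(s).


Negation flips each quantifier (∀↔∃) and negates the inner predicate.
¬(∃ y ∀ n: φ) = ∀ y ∃ n: ¬φ.

∀ y ∃ n: ¬(R(y,n))


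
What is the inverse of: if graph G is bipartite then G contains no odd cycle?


The inverse of (P → Q) is (¬P → ¬Q). It is equivalent to the converse, not to the original.
Here P = 'graph G is bipartite' and Q = 'G contains no odd cycle'.

If not (graph G is bipartite), then not (G contains no odd cycle).


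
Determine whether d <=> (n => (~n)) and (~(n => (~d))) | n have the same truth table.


Compare truth tables:
d | n | φ | ψ
-------------
False | False | False | False
True | False | True | False
False | True | True | True
True | True | False | True
They differ at row 2 (d=True, n=False): φ=True but ψ=False.

No, they are not logically equivalent.


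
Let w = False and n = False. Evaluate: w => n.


Implication is false only when antecedent is true and consequent is false.
Substitute: w=False, n=False.
False => False evaluates to True.

True


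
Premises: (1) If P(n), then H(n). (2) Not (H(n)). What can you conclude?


Modus tollens: from (P → Q) and ¬Q, infer ¬P.
Q = 'H(n)' is denied; since P → Q, P must also fail.

Not (P(n)).


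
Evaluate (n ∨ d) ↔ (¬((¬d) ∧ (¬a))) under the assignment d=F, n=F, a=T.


Substitute d=F, n=F, a=T:
n ∨ d = F ∨ F = F
¬d = T
¬a = F
(¬d) ∧ (¬a) = T ∧ F = F
¬((¬d) ∧ (¬a)) = T
(n ∨ d) ↔ (¬((¬d) ∧ (¬a))) = F ↔ T = F

F


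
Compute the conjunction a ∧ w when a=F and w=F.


Conjunction is true only when both operands are true.
Substitute: a=F, w=F.
F ∧ F evaluates to F.

F


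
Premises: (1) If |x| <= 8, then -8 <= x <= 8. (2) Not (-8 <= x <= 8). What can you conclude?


Modus tollens: from (P → Q) and ¬Q, infer ¬P.
Q = '-8 <= x <= 8' is denied; since P → Q, P must also fail.

Not (|x| <= 8).


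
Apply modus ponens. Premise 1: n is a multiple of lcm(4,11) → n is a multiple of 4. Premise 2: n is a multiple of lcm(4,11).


Modus ponens: from (P → Q) and P, infer Q.
P = 'n is a multiple of lcm(4,11)' is asserted, and P → Q holds, so Q follows.

n is a multiple of 4.


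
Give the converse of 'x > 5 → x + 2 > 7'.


The converse of (P → Q) is (Q → P). It is not in general equivalent to the original.
Here P = 'x > 5' and Q = 'x + 2 > 7'.

If x + 2 > 7, then x > 5.


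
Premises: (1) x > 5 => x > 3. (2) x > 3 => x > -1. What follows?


Hypothetical syllogism: from (P → Q) and (Q → R), infer (P → R).
Chain the two implications through the shared middle term 'x > 3'.

x > 5 => x > -1


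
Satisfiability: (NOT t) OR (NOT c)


Search for a satisfying assignment over {c, t}.
Try c=F, t=F: the formula evaluates to T.
A satisfying assignment exists.

Satisfiable.


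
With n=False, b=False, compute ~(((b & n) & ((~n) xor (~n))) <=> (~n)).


Substitute n=False, b=False:
b & n = False & False = False
~n = True
~n = True
(~n) xor (~n) = True xor True = False
(b & n) & ((~n) xor (~n)) = False & False = False
~n = True
((b & n) & ((~n) xor (~n))) <=> (~n) = False <=> True = False
~(((b & n) & ((~n) xor (~n))) <=> (~n)) = True

True


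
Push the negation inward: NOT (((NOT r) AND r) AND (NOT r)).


De Morgan: the negation of a conjunction is the disjunction of the negations.
Distribute NOT across AND, flipping it to OR, and negate each literal.

(r OR (NOT r)) OR r


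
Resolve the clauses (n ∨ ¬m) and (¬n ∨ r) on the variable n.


The clauses contain complementary literals n and ¬n.
Resolution eliminates this pair and disjoins the remaining literals (merging duplicates).

(¬m ∨ r)


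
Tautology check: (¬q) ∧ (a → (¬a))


Build the truth table over {a, q}:
a | q | φ
---------
F | F | T
T | F | F
F | T | F
T | T | F
Counterexample at row 2: with a=T, q=F, the formula is F.

No, it is not a tautology.


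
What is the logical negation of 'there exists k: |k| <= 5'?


¬(for all x: φ) = there exists x: ¬φ, and ¬(there exists x: φ) = for all x: ¬φ.
Apply to the existential statement.

for all k: NOT(|k| <= 5)


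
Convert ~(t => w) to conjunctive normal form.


Step 1: Rewrite t → w as ¬t ∨ w.
Step 2: Negate: ¬(¬t ∨ w) = t ∧ ¬w (De Morgan + double negation).

t & (~w)


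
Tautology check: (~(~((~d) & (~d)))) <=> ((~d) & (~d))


Build the truth table over {d}:
d | φ
-----
False | True
True | True
Every row evaluates to true.

Yes, it is a tautology.


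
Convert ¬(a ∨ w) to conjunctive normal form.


Step 1: Apply De Morgan: ¬(a ∨ w) = ¬a ∧ ¬w.

(¬a) ∧ (¬w)


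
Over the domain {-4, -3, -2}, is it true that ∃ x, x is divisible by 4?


Evaluate the predicate on each element: -4:T, -3:F, -2:F.
Witness x = -4 satisfies the predicate.

T


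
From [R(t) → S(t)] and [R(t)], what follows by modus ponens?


Modus ponens: from (P → Q) and P, infer Q.
P = 'R(t)' is asserted, and P → Q holds, so Q follows.

S(t).


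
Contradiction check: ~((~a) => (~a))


Truth table over {a}:
a | φ
-----
False | False
True | False
Every row is false.

Yes, it is a contradiction.


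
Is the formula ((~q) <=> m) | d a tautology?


Build the truth table over {d, m, q}:
d | m | q | φ
-------------
False | False | False | False
True | False | False | True
False | True | False | True
True | True | False | True
False | False | True | True
True | False | True | True
False | True | True | False
True | True | True | True
Counterexample at row 1: with d=False, m=False, q=False, the formula is False.

No, it is not a tautology.


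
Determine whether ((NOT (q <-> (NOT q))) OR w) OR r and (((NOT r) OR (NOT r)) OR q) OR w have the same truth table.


Compare truth tables:
q | r | w | φ | ψ
-----------------
F | F | F | T | T
T | F | F | T | T
F | T | F | T | F
T | T | F | T | T
F | F | T | T | T
T | F | T | T | T
F | T | T | T | T
T | T | T | T | T
They differ at row 3 (q=F, r=T, w=F): φ=T but ψ=F.

No, they are not logically equivalent.


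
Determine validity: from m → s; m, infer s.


This matches the form of modus ponens: the conclusion follows in every model of the premises.

Valid.


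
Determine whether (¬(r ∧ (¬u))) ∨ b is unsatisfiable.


Truth table over {b, r, u}:
b | r | u | φ
-------------
F | F | F | T
T | F | F | T
F | T | F | F
T | T | F | T
F | F | T | T
T | F | T | T
F | T | T | T
T | T | T | T
Satisfying assignment at row 1: b=F, r=F, u=F gives T.

No, it is not a contradiction.


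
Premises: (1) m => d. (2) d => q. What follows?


Hypothetical syllogism: from (P → Q) and (Q → R), infer (P → R).
Chain the two implications through the shared middle term 'd'.

m => q


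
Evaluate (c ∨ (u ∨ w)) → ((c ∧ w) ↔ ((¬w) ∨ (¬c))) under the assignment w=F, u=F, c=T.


Substitute w=F, u=F, c=T:
u ∨ w = F ∨ F = F
c ∨ (u ∨ w) = T ∨ F = T
c ∧ w = T ∧ F = F
¬w = T
¬c = F
(¬w) ∨ (¬c) = T ∨ F = T
(c ∧ w) ↔ ((¬w) ∨ (¬c)) = F ↔ T = F
(c ∨ (u ∨ w)) → ((c ∧ w) ↔ ((¬w) ∨ (¬c))) = T → F = F

F


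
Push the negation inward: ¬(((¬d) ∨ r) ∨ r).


De Morgan: the negation of a disjunction is the conjunction of the negations.
Distribute ¬ across ∨, flipping it to ∧, and negate each literal.

(d ∧ (¬r)) ∧ (¬r)


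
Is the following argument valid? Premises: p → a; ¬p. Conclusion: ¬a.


This is denying the antecedent (fallacy). There exist truth assignments where the premises are all true but the conclusion is false.

Invalid.


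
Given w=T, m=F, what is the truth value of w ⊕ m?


Exclusive or is true when exactly one operand is true.
Substitute: w=T, m=F.
T ⊕ F evaluates to T.

T


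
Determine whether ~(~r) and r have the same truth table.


Compare truth tables:
r | φ | ψ
---------
False | False | False
True | True | True
The columns φ and ψ agree on every row.

Yes, they are logically equivalent.


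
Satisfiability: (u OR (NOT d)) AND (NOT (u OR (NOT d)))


Check all 4 assignments over {d, u}:
d | u | φ
---------
F | F | F
T | F | F
F | T | F
T | T | F
No assignment makes the formula true.

Unsatisfiable.


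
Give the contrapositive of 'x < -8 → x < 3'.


The contrapositive of (P → Q) is (¬Q → ¬P); it is logically equivalent to the original.
Here P = 'x < -8' and Q = 'x < 3'.

If not (x < 3), then not (x < -8).


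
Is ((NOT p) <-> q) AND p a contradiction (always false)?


Truth table over {p, q}:
p | q | φ
---------
F | F | F
T | F | T
F | T | F
T | T | F
Satisfying assignment at row 2: p=T, q=F gives T.

No, it is not a contradiction.
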